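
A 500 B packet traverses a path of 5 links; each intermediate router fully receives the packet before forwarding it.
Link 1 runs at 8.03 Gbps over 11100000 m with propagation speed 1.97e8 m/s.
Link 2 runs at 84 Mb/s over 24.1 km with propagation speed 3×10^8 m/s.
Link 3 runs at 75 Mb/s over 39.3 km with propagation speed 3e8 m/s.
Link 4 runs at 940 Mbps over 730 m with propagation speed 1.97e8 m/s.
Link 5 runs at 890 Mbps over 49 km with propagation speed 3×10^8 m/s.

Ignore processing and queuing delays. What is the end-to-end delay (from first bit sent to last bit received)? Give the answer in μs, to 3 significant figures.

56800 μs

L = 500 × 8 = 4000 bits.
Transmission delays (L/R per hop): 0.498132, 47.619, 53.3333, 4.25532, 4.49438 μs; sum = 110.2 μs.
Propagation delays (d/s per hop): 56345.2, 80.3333, 131, 3.70558, 163.333 μs; sum = 56723.5 μs.
End-to-end = 56800 μs.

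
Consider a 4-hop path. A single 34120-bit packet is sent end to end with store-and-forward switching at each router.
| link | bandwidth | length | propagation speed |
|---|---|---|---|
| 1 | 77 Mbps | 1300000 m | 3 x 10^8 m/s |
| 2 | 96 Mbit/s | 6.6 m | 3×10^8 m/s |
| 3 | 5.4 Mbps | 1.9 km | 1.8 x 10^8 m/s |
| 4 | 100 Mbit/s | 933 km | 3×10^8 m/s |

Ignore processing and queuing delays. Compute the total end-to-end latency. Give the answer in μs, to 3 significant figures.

14900 μs

Transmission delays (L/R per hop): 443.117, 355.417, 6318.52, 341.2 μs; sum = 7458.25 μs.
Propagation delays (d/s per hop): 4333.33, 0.022, 10.5556, 3110 μs; sum = 7453.91 μs.
End-to-end = 14900 μs.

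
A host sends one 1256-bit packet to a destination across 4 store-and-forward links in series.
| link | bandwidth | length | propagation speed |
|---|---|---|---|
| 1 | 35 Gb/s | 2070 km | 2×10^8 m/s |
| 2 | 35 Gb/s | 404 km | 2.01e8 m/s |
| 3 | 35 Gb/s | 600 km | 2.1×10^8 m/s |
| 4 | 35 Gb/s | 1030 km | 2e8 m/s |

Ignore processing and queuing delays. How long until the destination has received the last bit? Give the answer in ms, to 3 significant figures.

Transmission delay per hop = L/R = 1256/35000000000 = 3.58857e-05 ms; 4 hops → 0.000143543 ms.
Propagation delays (d/s per hop): 10.35, 2.00995, 2.85714, 5.15 ms; sum = 20.3671 ms.
End-to-end = 20.4 ms.

20.4 ms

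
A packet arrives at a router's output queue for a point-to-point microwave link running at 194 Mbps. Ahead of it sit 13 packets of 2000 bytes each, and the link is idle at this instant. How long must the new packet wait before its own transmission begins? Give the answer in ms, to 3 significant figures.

Each queued packet: L/R = 16000/194000000 = 0.0824742 ms.
13 queued → 1.07216 ms.
Queuing delay = 1.07 ms.

1.07 ms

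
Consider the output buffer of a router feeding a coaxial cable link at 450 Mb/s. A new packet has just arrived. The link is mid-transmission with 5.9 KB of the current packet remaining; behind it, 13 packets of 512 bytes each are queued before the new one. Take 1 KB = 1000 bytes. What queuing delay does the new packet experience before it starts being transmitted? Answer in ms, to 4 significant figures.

0.2232 ms

Each queued packet: L/R = 4096/450000000 = 0.00910222 ms.
13 queued → 0.118329 ms.
Plus remaining 47200 bits of current packet: 0.104889 ms.
Queuing delay = 0.2232 ms.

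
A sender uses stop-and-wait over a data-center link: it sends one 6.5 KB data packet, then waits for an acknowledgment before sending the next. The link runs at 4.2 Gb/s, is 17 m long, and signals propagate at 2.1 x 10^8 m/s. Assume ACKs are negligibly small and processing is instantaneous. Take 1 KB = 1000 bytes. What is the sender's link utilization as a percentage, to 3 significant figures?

t_tx = L/R = 52000/4200000000 = 1.2381e-05 s.
t_prop = 17/210000000 = 8.09524e-08 s; RTT = 1.61905e-07 s.
Cycle = t_tx + RTT = 1.25429e-05 s.
Utilization = t_tx / cycle = 1.2381e-05/1.25429e-05 = 98.7 %.

98.7 %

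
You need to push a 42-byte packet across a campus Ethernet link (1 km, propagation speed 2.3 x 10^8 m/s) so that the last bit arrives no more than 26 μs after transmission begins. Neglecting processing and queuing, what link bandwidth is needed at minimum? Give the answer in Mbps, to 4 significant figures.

L = 336 bits.
Propagation delay = 1000 / 2.3e+08 = 4.34783 μs.
Transmission budget = 26 − 4.34783 = 21.6522 μs.
R ≥ L / t_tx = 336 bits / 2.16522e-05 s = 15.52 Mbps.

15.52 Mbps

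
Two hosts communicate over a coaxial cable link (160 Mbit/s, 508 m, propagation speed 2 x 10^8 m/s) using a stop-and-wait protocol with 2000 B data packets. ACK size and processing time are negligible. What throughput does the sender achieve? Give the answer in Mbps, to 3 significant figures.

t_tx = L/R = 16000/160000000 = 0.0001 s.
t_prop = 508/200000000 = 2.54e-06 s; RTT = 5.08e-06 s.
Cycle = t_tx + RTT = 0.00010508 s.
Throughput = L / cycle = 16000 / 0.00010508 = 152 Mbps.

152 Mbps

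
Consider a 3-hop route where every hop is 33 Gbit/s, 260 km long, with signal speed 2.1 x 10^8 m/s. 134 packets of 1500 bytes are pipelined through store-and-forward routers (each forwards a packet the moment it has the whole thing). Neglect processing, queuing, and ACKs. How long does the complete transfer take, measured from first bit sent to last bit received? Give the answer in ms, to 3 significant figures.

Per-hop transmission t_tx = L/R = 12000/33000000000 = 0.000363636 ms.
Per-hop propagation t_prop = 260000/210000000 = 1.2381 ms.
Pipeline fill: first packet needs 3·t_tx to clear all hops; remaining 133 packets each add one t_tx.
Total = (3+134-1)·t_tx + 3·t_prop = 136·0.000363636 + 3·1.2381 = 3.76 ms.

3.76 ms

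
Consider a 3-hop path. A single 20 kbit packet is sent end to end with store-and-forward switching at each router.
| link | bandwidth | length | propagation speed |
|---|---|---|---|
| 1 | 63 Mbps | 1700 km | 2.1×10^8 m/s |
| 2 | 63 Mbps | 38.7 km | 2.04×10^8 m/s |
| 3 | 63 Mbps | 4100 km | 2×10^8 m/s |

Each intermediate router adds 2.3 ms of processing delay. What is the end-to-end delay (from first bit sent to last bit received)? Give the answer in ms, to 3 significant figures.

34.3 ms

L = 20000 bits.
Transmission delay per hop = L/R = 20000/63000000 = 0.31746 ms; 3 hops → 0.952381 ms.
Propagation delays (d/s per hop): 8.09524, 0.189706, 20.5 ms; sum = 28.7849 ms.
Processing at 2 router(s): 2 × 2.3 ms = 4.6 ms.
End-to-end = 34.3 ms.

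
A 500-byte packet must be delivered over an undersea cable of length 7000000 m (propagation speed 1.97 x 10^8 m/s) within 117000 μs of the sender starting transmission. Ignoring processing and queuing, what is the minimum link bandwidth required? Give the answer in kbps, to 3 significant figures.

49.1 kbps

L = 4000 bits.
Propagation delay = 7000000 / 197000000 = 35533 μs.
Transmission budget = 117000 − 35533 = 81467 μs.
R ≥ L / t_tx = 4000 bits / 0.081467 s = 49.1 kbps.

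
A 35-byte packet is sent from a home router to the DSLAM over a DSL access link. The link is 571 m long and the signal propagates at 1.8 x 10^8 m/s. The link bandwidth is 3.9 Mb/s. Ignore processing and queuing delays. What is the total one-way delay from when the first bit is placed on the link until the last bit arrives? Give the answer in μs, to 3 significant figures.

L = 35 × 8 = 280 bits.
Transmission delay = L/R = 280 / 3900000 = 71.7949 μs.
Propagation delay = d/s = 571 m / 180000000 m/s = 3.17222 μs.
Total = 75.0 μs.

75.0 μs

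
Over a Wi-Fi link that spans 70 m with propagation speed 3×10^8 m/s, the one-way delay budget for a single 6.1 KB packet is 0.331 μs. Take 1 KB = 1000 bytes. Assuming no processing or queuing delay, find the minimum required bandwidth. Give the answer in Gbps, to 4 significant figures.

499.7 Gbps

L = 48800 bits.
Propagation delay = 70 / 300000000 = 0.233333 μs.
Transmission budget = 0.331 − 0.233333 = 0.0976667 μs.
R ≥ L / t_tx = 48800 bits / 9.76667e-08 s = 499.7 Gbps.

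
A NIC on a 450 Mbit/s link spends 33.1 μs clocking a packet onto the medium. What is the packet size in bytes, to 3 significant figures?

L = R × t_tx = 450000000 b/s × 3.31e-05 s = 14895 bits.
In bytes: 14895 / 8 = 1860 bytes.

1860 bytes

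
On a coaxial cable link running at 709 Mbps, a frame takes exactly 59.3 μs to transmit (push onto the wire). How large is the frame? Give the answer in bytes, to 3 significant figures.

L = R × t_tx = 709000000 b/s × 5.93e-05 s = 42043.7 bits.
In bytes: 42043.7 / 8 = 5260 bytes.

5260 bytes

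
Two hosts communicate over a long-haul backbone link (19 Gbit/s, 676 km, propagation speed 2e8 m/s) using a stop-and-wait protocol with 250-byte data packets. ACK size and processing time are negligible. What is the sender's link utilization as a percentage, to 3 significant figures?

t_tx = L/R = 2000/19000000000 = 1.05263e-07 s.
t_prop = 676000/200000000 = 0.00338 s; RTT = 0.00676 s.
Cycle = t_tx + RTT = 0.00676011 s.
Utilization = t_tx / cycle = 1.05263e-07/0.00676011 = 0.00156 %.

0.00156 %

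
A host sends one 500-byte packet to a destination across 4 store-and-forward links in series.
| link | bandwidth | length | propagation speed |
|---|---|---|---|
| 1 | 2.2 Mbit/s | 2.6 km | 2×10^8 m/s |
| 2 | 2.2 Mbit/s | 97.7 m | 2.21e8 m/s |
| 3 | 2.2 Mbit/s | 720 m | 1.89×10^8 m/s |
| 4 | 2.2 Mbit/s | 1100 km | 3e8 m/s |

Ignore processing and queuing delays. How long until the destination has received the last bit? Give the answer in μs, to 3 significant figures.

L = 500 × 8 = 4000 bits.
Transmission delay per hop = L/R = 4000/2200000 = 1818.18 μs; 4 hops → 7272.73 μs.
Propagation delays (d/s per hop): 13, 0.442081, 3.80952, 3666.67 μs; sum = 3683.92 μs.
End-to-end = 11000 μs.

11000 μs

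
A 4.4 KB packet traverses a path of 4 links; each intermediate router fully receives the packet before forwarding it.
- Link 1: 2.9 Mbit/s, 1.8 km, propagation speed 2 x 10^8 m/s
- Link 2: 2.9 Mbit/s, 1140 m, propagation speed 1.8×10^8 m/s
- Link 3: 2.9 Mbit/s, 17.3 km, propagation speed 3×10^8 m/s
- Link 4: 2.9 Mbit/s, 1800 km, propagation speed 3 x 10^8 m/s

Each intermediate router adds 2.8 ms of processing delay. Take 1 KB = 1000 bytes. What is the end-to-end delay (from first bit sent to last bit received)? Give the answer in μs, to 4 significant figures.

63020 μs

L = 35200 bits.
Transmission delay per hop = L/R = 35200/2900000 = 12137.9 μs; 4 hops → 48551.7 μs.
Propagation delays (d/s per hop): 9, 6.33333, 57.6667, 6000 μs; sum = 6073 μs.
Processing at 3 router(s): 3 × 2.8 ms = 8400 μs.
End-to-end = 63020 μs.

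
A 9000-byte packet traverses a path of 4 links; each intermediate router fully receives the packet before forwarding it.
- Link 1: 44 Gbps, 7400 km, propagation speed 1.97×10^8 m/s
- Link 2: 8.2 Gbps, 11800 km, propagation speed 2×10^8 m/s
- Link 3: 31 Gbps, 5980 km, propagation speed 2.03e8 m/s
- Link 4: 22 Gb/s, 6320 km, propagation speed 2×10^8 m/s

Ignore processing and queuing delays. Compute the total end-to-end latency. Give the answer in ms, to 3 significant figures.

L = 9000 × 8 = 72000 bits.
Transmission delays (L/R per hop): 0.00163636, 0.00878049, 0.00232258, 0.00327273 ms; sum = 0.0160122 ms.
Propagation delays (d/s per hop): 37.5635, 59, 29.4581, 31.6 ms; sum = 157.622 ms.
End-to-end = 158 ms.

158 ms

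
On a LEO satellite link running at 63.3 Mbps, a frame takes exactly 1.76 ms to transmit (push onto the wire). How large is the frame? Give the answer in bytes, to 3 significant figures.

L = R × t_tx = 63300000 b/s × 0.00176 s = 111408 bits.
In bytes: 111408 / 8 = 13900 bytes.

13900 bytes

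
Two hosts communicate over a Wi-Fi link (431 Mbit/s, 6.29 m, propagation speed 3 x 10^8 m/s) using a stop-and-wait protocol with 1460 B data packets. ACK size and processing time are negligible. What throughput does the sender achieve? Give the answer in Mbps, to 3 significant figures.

430 Mbps

t_tx = L/R = 11680/431000000 = 2.70998e-05 s.
t_prop = 6.29/300000000 = 2.09667e-08 s; RTT = 4.19333e-08 s.
Cycle = t_tx + RTT = 2.71417e-05 s.
Throughput = L / cycle = 11680 / 2.71417e-05 = 430 Mbps.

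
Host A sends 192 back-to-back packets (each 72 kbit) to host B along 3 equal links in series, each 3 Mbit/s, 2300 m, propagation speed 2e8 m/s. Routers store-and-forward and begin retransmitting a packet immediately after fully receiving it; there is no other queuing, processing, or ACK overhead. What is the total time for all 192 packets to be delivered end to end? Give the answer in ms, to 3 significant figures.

Per-hop transmission t_tx = L/R = 72000/3000000 = 24 ms.
Per-hop propagation t_prop = 2300/200000000 = 0.0115 ms.
Pipeline fill: first packet needs 3·t_tx to clear all hops; remaining 191 packets each add one t_tx.
Total = (3+192-1)·t_tx + 3·t_prop = 194·24 + 3·0.0115 = 4660 ms.

4660 ms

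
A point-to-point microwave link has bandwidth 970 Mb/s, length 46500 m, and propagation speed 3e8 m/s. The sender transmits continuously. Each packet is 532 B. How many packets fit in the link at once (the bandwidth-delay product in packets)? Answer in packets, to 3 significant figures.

35.3 packets

Propagation delay = 46500 / 300000000 = 0.000155 s.
BDP = R × t_prop = 970000000 × 0.000155 = 150350 bits.
In packets of 4256 bits: 35.3 packets.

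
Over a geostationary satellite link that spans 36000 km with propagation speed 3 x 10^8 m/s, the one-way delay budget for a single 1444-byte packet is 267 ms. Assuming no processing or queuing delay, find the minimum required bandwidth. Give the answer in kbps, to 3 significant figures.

78.6 kbps

L = 11552 bits.
Propagation delay = 36000000 / 300000000 = 120 ms.
Transmission budget = 267 − 120 = 147 ms.
R ≥ L / t_tx = 11552 bits / 0.147 s = 78.6 kbps.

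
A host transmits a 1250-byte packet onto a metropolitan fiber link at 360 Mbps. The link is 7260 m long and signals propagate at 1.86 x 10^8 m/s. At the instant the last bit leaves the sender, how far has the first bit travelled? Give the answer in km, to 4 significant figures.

t_tx = L/R = 10000/360000000 = 2.77778e-05 s.
Distance = s × t_tx = 186000000 × 2.77778e-05 = 5.167 km.

5.167 km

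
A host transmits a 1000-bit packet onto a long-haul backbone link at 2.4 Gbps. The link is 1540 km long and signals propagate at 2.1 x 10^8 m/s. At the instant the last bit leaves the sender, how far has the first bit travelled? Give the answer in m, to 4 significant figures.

87.50 m

t_tx = L/R = 1000/2400000000 = 4.16667e-07 s.
Distance = s × t_tx = 210000000 × 4.16667e-07 = 87.50 m.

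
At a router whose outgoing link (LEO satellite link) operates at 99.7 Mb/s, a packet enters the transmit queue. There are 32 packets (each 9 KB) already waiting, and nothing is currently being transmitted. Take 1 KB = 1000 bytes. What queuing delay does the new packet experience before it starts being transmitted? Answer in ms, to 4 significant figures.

Each queued packet: L/R = 72000/99700000 = 0.722166 ms.
32 queued → 23.1093 ms.
Queuing delay = 23.11 ms.

23.11 ms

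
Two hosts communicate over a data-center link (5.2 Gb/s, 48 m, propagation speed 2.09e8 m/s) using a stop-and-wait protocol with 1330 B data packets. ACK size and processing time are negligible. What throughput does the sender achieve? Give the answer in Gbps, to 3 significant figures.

t_tx = L/R = 10640/5200000000 = 2.04615e-06 s.
t_prop = 48/209000000 = 2.29665e-07 s; RTT = 4.5933e-07 s.
Cycle = t_tx + RTT = 2.50548e-06 s.
Throughput = L / cycle = 10640 / 2.50548e-06 = 4.25 Gbps.

4.25 Gbps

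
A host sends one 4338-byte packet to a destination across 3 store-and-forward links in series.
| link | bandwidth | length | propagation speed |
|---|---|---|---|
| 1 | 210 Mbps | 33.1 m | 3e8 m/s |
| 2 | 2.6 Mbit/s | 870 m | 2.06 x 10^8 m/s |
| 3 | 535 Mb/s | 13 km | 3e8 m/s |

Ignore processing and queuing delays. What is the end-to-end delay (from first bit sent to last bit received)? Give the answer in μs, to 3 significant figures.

L = 4338 × 8 = 34704 bits.
Transmission delays (L/R per hop): 165.257, 13347.7, 64.8673 μs; sum = 13577.8 μs.
Propagation delays (d/s per hop): 0.110333, 4.2233, 43.3333 μs; sum = 47.667 μs.
End-to-end = 13600 μs.

13600 μs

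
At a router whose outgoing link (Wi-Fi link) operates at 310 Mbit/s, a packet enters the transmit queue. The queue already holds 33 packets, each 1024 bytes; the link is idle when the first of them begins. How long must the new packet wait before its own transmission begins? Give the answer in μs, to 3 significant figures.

872 μs

Each queued packet: L/R = 8192/310000000 = 26.4258 μs.
33 queued → 872.052 μs.
Queuing delay = 872 μs.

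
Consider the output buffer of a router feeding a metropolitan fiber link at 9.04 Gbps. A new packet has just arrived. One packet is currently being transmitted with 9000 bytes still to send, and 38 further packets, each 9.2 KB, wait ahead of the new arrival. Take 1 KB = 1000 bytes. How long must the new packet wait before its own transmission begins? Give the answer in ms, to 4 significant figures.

0.3173 ms

Each queued packet: L/R = 73600/9040000000 = 0.00814159 ms.
38 queued → 0.309381 ms.
Plus remaining 72000 bits of current packet: 0.0079646 ms.
Queuing delay = 0.3173 ms.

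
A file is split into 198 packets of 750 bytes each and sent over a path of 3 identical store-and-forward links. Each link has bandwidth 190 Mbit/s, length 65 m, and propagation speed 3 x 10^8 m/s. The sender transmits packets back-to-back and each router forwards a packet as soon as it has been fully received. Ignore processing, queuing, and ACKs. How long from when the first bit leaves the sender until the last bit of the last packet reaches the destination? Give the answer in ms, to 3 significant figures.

6.32 ms

Per-hop transmission t_tx = L/R = 6000/190000000 = 0.0315789 ms.
Per-hop propagation t_prop = 65/300000000 = 0.000216667 ms.
Pipeline fill: first packet needs 3·t_tx to clear all hops; remaining 197 packets each add one t_tx.
Total = (3+198-1)·t_tx + 3·t_prop = 200·0.0315789 + 3·0.000216667 = 6.32 ms.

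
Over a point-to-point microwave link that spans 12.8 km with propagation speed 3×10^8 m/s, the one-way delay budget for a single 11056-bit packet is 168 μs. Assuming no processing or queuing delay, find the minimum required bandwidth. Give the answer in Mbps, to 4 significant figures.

88.21 Mbps

Propagation delay = 12800 / 300000000 = 42.6667 μs.
Transmission budget = 168 − 42.6667 = 125.333 μs.
R ≥ L / t_tx = 11056 bits / 0.000125333 s = 88.21 Mbps.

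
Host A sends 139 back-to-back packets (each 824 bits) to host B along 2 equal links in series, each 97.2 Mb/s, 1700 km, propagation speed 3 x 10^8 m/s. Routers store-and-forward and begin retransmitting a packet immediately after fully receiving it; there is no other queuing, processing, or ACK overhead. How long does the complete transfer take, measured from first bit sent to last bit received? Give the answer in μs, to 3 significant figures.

Per-hop transmission t_tx = L/R = 824/97200000 = 8.47737 μs.
Per-hop propagation t_prop = 1700000/300000000 = 5666.67 μs.
Pipeline fill: first packet needs 2·t_tx to clear all hops; remaining 138 packets each add one t_tx.
Total = (2+139-1)·t_tx + 2·t_prop = 140·8.47737 + 2·5666.67 = 12500 μs.

12500 μs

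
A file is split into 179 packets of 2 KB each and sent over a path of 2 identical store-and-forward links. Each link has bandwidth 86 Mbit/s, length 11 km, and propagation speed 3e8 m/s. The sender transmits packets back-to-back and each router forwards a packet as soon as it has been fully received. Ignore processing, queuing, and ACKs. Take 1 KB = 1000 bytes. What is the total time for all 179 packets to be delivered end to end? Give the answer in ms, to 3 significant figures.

33.6 ms

Per-hop transmission t_tx = L/R = 16000/86000000 = 0.186047 ms.
Per-hop propagation t_prop = 11000/300000000 = 0.0366667 ms.
Pipeline fill: first packet needs 2·t_tx to clear all hops; remaining 178 packets each add one t_tx.
Total = (2+179-1)·t_tx + 2·t_prop = 180·0.186047 + 2·0.0366667 = 33.6 ms.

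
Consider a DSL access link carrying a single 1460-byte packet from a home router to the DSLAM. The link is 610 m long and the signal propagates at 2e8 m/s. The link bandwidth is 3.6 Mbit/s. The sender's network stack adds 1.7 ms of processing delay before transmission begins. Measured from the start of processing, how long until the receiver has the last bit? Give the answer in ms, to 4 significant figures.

4.947 ms

L = 1460 × 8 = 11680 bits.
Transmission delay = L/R = 11680 / 3600000 = 3.24444 ms.
Propagation delay = d/s = 610 m / 200000000 m/s = 0.00305 ms.
Plus processing delay 1.7 ms = 1.7 ms.
Total = 4.947 ms.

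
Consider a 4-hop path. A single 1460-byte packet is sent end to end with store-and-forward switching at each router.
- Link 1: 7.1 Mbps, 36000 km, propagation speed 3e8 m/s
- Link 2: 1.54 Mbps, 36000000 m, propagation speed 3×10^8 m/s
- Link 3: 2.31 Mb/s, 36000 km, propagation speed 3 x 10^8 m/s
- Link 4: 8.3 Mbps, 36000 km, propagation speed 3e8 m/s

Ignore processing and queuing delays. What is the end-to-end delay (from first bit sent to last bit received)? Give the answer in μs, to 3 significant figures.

L = 1460 × 8 = 11680 bits.
Transmission delays (L/R per hop): 1645.07, 7584.42, 5056.28, 1407.23 μs; sum = 15693 μs.
Propagation delays (d/s per hop): 120000, 120000, 120000, 120000 μs; sum = 480000 μs.
End-to-end = 496000 μs.

496000 μs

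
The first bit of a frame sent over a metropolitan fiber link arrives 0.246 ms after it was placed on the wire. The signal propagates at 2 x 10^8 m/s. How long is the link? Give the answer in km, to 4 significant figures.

49.20 km

d = s × t_prop = 200000000 × 0.000246 = 49.20 km.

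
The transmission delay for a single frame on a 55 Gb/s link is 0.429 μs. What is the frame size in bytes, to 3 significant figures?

L = R × t_tx = 55000000000 b/s × 4.29e-07 s = 23595 bits.
In bytes: 23595 / 8 = 2950 bytes.

2950 bytes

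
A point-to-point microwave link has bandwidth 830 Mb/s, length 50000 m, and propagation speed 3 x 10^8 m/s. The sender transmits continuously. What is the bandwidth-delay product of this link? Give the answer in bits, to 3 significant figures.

138000 bits

Propagation delay = 50000 / 300000000 = 0.000166667 s.
BDP = R × t_prop = 830000000 × 0.000166667 = 138333 bits.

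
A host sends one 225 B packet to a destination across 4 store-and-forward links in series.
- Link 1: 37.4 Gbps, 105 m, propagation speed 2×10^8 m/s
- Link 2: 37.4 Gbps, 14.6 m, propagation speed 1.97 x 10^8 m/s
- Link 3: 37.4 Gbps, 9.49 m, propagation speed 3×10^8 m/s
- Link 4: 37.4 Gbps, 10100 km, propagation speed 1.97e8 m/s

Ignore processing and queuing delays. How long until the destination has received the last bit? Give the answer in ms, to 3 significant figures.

L = 225 × 8 = 1800 bits.
Transmission delay per hop = L/R = 1800/37400000000 = 4.81283e-05 ms; 4 hops → 0.000192513 ms.
Propagation delays (d/s per hop): 0.000525, 7.41117e-05, 3.16333e-05, 51.269 ms; sum = 51.2697 ms.
End-to-end = 51.3 ms.

51.3 ms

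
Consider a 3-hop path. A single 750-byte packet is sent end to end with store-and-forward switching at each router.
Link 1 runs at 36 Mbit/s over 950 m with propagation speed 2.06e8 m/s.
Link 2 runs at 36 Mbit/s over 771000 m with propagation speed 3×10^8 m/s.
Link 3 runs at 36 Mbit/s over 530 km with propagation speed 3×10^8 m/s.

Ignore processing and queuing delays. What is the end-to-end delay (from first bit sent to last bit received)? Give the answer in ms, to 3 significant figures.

4.84 ms

L = 750 × 8 = 6000 bits.
Transmission delay per hop = L/R = 6000/36000000 = 0.166667 ms; 3 hops → 0.5 ms.
Propagation delays (d/s per hop): 0.00461165, 2.57, 1.76667 ms; sum = 4.34128 ms.
End-to-end = 4.84 ms.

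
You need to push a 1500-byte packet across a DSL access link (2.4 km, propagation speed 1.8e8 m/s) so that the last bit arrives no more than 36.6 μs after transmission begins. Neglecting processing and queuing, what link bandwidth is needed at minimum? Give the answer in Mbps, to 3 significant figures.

516 Mbps

L = 12000 bits.
Propagation delay = 2400 / 180000000 = 13.3333 μs.
Transmission budget = 36.6 − 13.3333 = 23.2667 μs.
R ≥ L / t_tx = 12000 bits / 2.32667e-05 s = 516 Mbps.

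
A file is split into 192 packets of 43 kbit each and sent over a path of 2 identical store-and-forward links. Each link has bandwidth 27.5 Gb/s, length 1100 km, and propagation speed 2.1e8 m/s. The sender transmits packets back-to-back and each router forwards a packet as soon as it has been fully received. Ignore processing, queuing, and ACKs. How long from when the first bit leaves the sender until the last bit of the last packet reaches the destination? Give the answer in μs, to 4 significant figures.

Per-hop transmission t_tx = L/R = 43000/27500000000 = 1.56364 μs.
Per-hop propagation t_prop = 1100000/210000000 = 5238.1 μs.
Pipeline fill: first packet needs 2·t_tx to clear all hops; remaining 191 packets each add one t_tx.
Total = (2+192-1)·t_tx + 2·t_prop = 193·1.56364 + 2·5238.1 = 10780 μs.

10780 μs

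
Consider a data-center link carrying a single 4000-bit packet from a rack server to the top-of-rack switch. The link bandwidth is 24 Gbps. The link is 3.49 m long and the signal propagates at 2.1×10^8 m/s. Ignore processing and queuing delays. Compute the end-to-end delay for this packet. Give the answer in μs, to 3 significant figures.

Transmission delay = L/R = 4000 / 24000000000 = 0.166667 μs.
Propagation delay = d/s = 3.49 m / 210000000 m/s = 0.016619 μs.
Total = 0.183 μs.

0.183 μs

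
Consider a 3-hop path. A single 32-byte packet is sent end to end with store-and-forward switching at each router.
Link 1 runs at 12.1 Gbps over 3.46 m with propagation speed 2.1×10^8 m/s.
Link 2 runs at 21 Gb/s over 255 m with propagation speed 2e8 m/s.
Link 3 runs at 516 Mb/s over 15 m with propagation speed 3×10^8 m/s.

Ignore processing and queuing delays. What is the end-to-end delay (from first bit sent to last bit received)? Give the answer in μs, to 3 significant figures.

1.87 μs

L = 32 × 8 = 256 bits.
Transmission delays (L/R per hop): 0.021157, 0.0121905, 0.496124 μs; sum = 0.529472 μs.
Propagation delays (d/s per hop): 0.0164762, 1.275, 0.05 μs; sum = 1.34148 μs.
End-to-end = 1.87 μs.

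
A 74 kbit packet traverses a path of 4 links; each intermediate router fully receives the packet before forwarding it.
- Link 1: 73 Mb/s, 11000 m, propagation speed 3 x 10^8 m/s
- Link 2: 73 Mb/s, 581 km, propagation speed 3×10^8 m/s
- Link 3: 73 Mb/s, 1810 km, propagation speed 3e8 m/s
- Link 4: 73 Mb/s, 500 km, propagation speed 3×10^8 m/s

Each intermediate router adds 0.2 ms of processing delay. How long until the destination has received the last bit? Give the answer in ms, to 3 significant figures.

14.3 ms

L = 74000 bits.
Transmission delay per hop = L/R = 74000/73000000 = 1.0137 ms; 4 hops → 4.05479 ms.
Propagation delays (d/s per hop): 0.0366667, 1.93667, 6.03333, 1.66667 ms; sum = 9.67333 ms.
Processing at 3 router(s): 3 × 0.2 ms = 0.6 ms.
End-to-end = 14.3 ms.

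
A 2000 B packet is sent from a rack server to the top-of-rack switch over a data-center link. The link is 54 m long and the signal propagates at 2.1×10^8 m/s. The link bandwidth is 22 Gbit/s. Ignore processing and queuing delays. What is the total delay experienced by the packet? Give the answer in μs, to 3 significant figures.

0.984 μs

L = 2000 × 8 = 16000 bits.
Transmission delay = L/R = 16000 / 22000000000 = 0.727273 μs.
Propagation delay = d/s = 54 m / 210000000 m/s = 0.257143 μs.
Total = 0.984 μs.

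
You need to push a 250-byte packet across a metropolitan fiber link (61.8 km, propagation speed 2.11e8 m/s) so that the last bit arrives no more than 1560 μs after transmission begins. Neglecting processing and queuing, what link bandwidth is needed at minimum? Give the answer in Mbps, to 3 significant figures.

L = 2000 bits.
Propagation delay = 61800 / 211000000 = 292.891 μs.
Transmission budget = 1560 − 292.891 = 1267.11 μs.
R ≥ L / t_tx = 2000 bits / 0.00126711 s = 1.58 Mbps.

1.58 Mbps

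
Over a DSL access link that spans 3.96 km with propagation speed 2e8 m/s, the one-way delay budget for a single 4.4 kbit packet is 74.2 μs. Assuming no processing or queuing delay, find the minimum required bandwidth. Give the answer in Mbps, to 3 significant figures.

Propagation delay = 3960 / 200000000 = 19.8 μs.
Transmission budget = 74.2 − 19.8 = 54.4 μs.
R ≥ L / t_tx = 4400 bits / 5.44e-05 s = 80.9 Mbps.

80.9 Mbps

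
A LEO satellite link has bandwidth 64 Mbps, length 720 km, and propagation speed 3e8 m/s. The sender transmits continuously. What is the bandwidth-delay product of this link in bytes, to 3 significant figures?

19200 bytes

Propagation delay = 720000 / 300000000 = 0.0024 s.
BDP = R × t_prop = 64000000 × 0.0024 = 153600 bits.
In bytes: 153600/8 = 19200 bytes.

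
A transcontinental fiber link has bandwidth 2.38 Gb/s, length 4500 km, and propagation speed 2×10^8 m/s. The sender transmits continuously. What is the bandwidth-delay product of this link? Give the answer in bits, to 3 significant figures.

Propagation delay = 4500000 / 200000000 = 0.0225 s.
BDP = R × t_prop = 2380000000 × 0.0225 = 53550000 bits.

53600000 bits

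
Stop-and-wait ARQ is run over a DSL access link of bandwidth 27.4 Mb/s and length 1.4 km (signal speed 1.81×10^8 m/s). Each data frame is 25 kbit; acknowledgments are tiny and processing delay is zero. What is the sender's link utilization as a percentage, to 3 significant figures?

98.3 %

t_tx = L/R = 25000/27400000 = 0.000912409 s.
t_prop = 1400/181000000 = 7.73481e-06 s; RTT = 1.54696e-05 s.
Cycle = t_tx + RTT = 0.000927878 s.
Utilization = t_tx / cycle = 0.000912409/0.000927878 = 98.3 %.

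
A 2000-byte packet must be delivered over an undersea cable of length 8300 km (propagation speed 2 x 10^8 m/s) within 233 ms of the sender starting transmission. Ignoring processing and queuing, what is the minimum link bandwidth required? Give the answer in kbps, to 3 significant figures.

L = 16000 bits.
Propagation delay = 8300000 / 200000000 = 41.5 ms.
Transmission budget = 233 − 41.5 = 191.5 ms.
R ≥ L / t_tx = 16000 bits / 0.1915 s = 83.6 kbps.

83.6 kbps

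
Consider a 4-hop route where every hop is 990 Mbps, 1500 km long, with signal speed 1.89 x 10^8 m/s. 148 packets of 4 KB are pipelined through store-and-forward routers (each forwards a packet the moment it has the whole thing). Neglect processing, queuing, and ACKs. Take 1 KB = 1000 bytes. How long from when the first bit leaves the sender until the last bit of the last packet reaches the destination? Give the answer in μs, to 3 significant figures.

36600 μs

Per-hop transmission t_tx = L/R = 32000/990000000 = 32.3232 μs.
Per-hop propagation t_prop = 1500000/189000000 = 7936.51 μs.
Pipeline fill: first packet needs 4·t_tx to clear all hops; remaining 147 packets each add one t_tx.
Total = (4+148-1)·t_tx + 4·t_prop = 151·32.3232 + 4·7936.51 = 36600 μs.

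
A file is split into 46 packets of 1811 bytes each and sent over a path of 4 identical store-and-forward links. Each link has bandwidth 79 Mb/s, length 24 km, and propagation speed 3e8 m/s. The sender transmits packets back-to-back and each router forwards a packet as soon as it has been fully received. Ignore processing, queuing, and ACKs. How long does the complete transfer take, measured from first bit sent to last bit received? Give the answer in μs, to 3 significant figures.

Per-hop transmission t_tx = L/R = 14488/79000000 = 183.392 μs.
Per-hop propagation t_prop = 24000/300000000 = 80 μs.
Pipeline fill: first packet needs 4·t_tx to clear all hops; remaining 45 packets each add one t_tx.
Total = (4+46-1)·t_tx + 4·t_prop = 49·183.392 + 4·80 = 9310 μs.

9310 μs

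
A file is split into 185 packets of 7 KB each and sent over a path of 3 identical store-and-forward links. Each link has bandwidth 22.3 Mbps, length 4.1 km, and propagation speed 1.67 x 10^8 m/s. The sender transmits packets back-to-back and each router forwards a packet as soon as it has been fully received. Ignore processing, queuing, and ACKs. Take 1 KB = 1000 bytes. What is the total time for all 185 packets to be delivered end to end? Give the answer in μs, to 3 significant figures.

Per-hop transmission t_tx = L/R = 56000/22300000 = 2511.21 μs.
Per-hop propagation t_prop = 4100/167000000 = 24.5509 μs.
Pipeline fill: first packet needs 3·t_tx to clear all hops; remaining 184 packets each add one t_tx.
Total = (3+185-1)·t_tx + 3·t_prop = 187·2511.21 + 3·24.5509 = 470000 μs.

470000 μs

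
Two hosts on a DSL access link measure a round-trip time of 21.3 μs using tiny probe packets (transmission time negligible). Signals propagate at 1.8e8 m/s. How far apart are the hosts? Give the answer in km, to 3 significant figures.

1.92 km

One-way propagation = RTT/2 = 10.65 μs.
d = s × t = 180000000 × 1.065e-05 = 1.92 km.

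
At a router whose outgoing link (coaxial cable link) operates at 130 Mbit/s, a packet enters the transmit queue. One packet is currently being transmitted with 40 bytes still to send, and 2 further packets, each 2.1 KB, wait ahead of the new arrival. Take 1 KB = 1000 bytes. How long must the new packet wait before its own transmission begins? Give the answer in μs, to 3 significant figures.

Each queued packet: L/R = 16800/130000000 = 129.231 μs.
2 queued → 258.462 μs.
Plus remaining 320 bits of current packet: 2.46154 μs.
Queuing delay = 261 μs.

261 μs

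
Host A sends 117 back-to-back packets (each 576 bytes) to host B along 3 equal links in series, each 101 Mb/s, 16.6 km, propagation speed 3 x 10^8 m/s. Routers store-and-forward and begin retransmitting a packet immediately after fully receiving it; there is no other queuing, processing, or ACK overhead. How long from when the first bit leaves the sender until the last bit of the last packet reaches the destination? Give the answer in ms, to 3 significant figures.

5.60 ms

Per-hop transmission t_tx = L/R = 4608/101000000 = 0.0456238 ms.
Per-hop propagation t_prop = 16600/300000000 = 0.0553333 ms.
Pipeline fill: first packet needs 3·t_tx to clear all hops; remaining 116 packets each add one t_tx.
Total = (3+117-1)·t_tx + 3·t_prop = 119·0.0456238 + 3·0.0553333 = 5.60 ms.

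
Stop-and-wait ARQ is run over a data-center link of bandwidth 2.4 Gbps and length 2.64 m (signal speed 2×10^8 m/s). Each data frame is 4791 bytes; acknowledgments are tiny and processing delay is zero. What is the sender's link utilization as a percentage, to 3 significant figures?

99.8 %

t_tx = L/R = 38328/2400000000 = 1.597e-05 s.
t_prop = 2.64/200000000 = 1.32e-08 s; RTT = 2.64e-08 s.
Cycle = t_tx + RTT = 1.59964e-05 s.
Utilization = t_tx / cycle = 1.597e-05/1.59964e-05 = 99.8 %.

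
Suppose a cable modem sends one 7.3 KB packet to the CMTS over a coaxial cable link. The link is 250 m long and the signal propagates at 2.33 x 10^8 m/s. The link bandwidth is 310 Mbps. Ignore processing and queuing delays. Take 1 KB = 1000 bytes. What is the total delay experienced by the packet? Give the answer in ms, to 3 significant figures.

L = 58400 bits.
Transmission delay = L/R = 58400 / 310000000 = 0.188387 ms.
Propagation delay = d/s = 250 m / 233000000 m/s = 0.00107296 ms.
Total = 0.189 ms.

0.189 ms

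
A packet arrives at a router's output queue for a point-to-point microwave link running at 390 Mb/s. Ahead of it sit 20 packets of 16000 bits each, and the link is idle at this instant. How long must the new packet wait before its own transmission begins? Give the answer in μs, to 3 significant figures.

821 μs

Each queued packet: L/R = 16000/390000000 = 41.0256 μs.
20 queued → 820.513 μs.
Queuing delay = 821 μs.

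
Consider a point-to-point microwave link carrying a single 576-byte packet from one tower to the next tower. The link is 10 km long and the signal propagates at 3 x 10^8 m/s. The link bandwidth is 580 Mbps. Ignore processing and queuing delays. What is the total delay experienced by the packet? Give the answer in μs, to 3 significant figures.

L = 576 × 8 = 4608 bits.
Transmission delay = L/R = 4608 / 580000000 = 7.94483 μs.
Propagation delay = d/s = 10000 m / 300000000 m/s = 33.3333 μs.
Total = 41.3 μs.

41.3 μs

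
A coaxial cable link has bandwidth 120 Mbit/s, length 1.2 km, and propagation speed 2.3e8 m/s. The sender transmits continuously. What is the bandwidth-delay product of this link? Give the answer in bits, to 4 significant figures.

626.1 bits

Propagation delay = 1200 / 2.3e+08 = 5.21739e-06 s.
BDP = R × t_prop = 120000000 × 5.21739e-06 = 626.087 bits.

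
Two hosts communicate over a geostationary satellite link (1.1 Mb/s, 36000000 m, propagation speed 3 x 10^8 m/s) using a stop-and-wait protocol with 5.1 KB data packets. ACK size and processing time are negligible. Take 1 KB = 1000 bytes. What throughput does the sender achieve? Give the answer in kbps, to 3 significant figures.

t_tx = L/R = 40800/1100000 = 0.0370909 s.
t_prop = 36000000/300000000 = 0.12 s; RTT = 0.24 s.
Cycle = t_tx + RTT = 0.277091 s.
Throughput = L / cycle = 40800 / 0.277091 = 147 kbps.

147 kbps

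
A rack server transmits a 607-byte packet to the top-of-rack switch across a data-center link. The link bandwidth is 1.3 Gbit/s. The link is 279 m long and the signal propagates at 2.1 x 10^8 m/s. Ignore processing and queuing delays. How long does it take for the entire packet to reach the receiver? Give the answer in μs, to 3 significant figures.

5.06 μs

L = 607 × 8 = 4856 bits.
Transmission delay = L/R = 4856 / 1300000000 = 3.73538 μs.
Propagation delay = d/s = 279 m / 210000000 m/s = 1.32857 μs.
Total = 5.06 μs.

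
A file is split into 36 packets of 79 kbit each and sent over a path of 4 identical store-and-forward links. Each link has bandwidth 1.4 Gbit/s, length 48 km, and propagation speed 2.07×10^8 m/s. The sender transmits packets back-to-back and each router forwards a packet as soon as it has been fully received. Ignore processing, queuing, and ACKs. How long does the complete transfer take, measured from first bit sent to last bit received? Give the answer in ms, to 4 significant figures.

Per-hop transmission t_tx = L/R = 79000/1400000000 = 0.0564286 ms.
Per-hop propagation t_prop = 48000/2.07e+08 = 0.231884 ms.
Pipeline fill: first packet needs 4·t_tx to clear all hops; remaining 35 packets each add one t_tx.
Total = (4+36-1)·t_tx + 4·t_prop = 39·0.0564286 + 4·0.231884 = 3.128 ms.

3.128 ms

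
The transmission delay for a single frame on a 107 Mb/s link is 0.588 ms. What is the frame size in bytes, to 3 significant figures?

L = R × t_tx = 107000000 b/s × 0.000588 s = 62916 bits.
In bytes: 62916 / 8 = 7860 bytes.

7860 bytes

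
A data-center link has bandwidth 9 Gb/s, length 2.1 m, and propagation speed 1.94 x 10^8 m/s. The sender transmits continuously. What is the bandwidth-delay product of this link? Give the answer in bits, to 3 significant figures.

97.4 bits

Propagation delay = 2.1 / 194000000 = 1.08247e-08 s.
BDP = R × t_prop = 9000000000 × 1.08247e-08 = 97.4227 bits.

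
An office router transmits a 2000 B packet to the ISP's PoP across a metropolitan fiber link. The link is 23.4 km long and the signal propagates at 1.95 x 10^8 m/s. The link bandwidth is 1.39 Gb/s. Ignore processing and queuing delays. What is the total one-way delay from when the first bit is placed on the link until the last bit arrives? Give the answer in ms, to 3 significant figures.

0.132 ms

L = 2000 × 8 = 16000 bits.
Transmission delay = L/R = 16000 / 1390000000 = 0.0115108 ms.
Propagation delay = d/s = 23400 m / 195000000 m/s = 0.12 ms.
Total = 0.132 ms.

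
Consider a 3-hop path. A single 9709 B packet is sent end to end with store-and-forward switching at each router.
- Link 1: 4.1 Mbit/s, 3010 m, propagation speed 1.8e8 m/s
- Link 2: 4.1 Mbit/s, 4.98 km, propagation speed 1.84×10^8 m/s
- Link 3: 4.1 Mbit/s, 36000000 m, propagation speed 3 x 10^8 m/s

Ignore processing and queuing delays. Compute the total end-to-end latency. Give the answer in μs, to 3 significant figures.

177000 μs

L = 9709 × 8 = 77672 bits.
Transmission delay per hop = L/R = 77672/4.1e+06 = 18944.4 μs; 3 hops → 56833.2 μs.
Propagation delays (d/s per hop): 16.7222, 27.0652, 120000 μs; sum = 120044 μs.
End-to-end = 177000 μs.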